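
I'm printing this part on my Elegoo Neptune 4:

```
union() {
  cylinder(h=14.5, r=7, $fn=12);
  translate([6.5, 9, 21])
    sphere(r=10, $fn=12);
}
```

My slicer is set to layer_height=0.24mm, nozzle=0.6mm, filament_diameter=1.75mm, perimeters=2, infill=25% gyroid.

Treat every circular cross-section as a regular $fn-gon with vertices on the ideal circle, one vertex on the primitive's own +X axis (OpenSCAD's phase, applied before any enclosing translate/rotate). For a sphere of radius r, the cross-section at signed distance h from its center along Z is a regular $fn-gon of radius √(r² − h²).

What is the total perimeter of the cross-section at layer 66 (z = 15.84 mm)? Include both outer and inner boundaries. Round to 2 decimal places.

53.21 mm

At z = 15.84 mm: the cylinder does not reach this height (z outside [0, 14.5]); the r=10 sphere at (6.5, 9) slices to a regular 12-gon of circumradius 8.566 (√(r²−h²) with h=5.16 from center) (perimeter = 2·12·8.566·sin(180°/12) = 53.21 mm); Combining (union): only the r=10 sphere at (6.5, 9) is present, so the union is just that shape — boundary = 53.21 mm. Overall, the cross-section is a single solid region. Total boundary length (outer) = 53.21 mm.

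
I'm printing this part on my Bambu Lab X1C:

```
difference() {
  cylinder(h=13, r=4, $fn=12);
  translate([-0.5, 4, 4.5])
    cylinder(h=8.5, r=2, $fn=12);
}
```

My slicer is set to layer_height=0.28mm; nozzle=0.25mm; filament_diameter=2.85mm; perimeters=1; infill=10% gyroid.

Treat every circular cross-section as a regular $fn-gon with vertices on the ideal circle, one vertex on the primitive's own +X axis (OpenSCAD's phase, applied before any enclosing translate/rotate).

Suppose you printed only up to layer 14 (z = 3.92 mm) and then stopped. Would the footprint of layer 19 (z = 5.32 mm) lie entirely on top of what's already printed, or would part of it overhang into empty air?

Compare the two slices. At z = 3.92: the cylinder: section is a regular 12-gon, circumradius r=4 (area = (12/2)·4.000²·sin(360°/12) = 48.00 mm²); the cylinder at (-0.5, 4) is not intersected at this z (z outside [4.5, 13]); Subtracting the remaining from the first: none of the subtracted shapes is present at this height, so the r=4 cylinder is unchanged — area = 48.00 mm². At z = 5.32: the r=4 cylinder gives a regular 12-gon of circumradius 4 (constant along its height) (area = (12/2)·4.000²·sin(360°/12) = 48.00 mm²); the cylinder at (-0.5, 4): section is a regular 12-gon, circumradius r=2 (area = (12/2)·2.000²·sin(360°/12) = 12.00 mm²); After the difference (first − rest): starting from the r=4 cylinder (48.00 mm²), the r=2 cylinder at (-0.5, 4) partially overlaps it — only the 4.90 mm² overlap (of its 12.00 mm²) is removed, clipping the outline — area = 43.10 mm². Checking containment: the cross-section at z = 5.32 is a subset of the cross-section at z = 3.92.

entirely on top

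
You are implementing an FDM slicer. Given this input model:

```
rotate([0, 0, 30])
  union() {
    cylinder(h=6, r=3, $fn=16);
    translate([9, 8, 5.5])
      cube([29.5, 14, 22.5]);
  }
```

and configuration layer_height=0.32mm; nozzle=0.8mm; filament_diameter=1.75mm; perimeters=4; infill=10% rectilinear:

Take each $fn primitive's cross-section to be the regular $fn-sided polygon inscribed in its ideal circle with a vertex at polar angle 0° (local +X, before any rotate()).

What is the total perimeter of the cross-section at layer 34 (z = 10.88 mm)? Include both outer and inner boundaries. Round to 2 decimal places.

87.00 mm

At z = 10.88 mm: the cylinder is not intersected at this z (z outside [0, 6]); the 29.5×14 cube at (9, 8) contributes its full rectangle (perimeter 87.00 mm); Combining (union): only the 29.5×14 cube at (9, 8) is present, so the union is just that shape — boundary = 87.00 mm; (rotated 30° about Z; rotation is an isometry so areas/perimeters/island counts are preserved). Overall, the cross-section is a single solid region. Total boundary length (outer) = 87.00 mm.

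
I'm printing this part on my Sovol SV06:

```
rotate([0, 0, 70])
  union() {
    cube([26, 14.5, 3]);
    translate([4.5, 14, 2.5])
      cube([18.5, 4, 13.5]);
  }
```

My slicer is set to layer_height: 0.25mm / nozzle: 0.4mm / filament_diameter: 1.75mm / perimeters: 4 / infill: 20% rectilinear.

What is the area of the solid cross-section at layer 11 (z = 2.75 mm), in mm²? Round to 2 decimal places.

441.75 mm²

At z = 2.75 mm: the 26×14.5 cube contributes its full rectangle (area 377.00 mm²); the cube at (4.5, 14) (footprint 18.5×4) is included at this height (area 74.00 mm²); Merging all regions: the regions partially overlap — summed areas 451.00 mm² minus the doubly-counted overlap 9.25 mm² gives 441.75 mm² — area = 441.75 mm²; (whole slice rotated 70° about Z — lengths, areas and connectivity unchanged). Overall, the cross-section is a single solid region. Net area = 441.75 mm².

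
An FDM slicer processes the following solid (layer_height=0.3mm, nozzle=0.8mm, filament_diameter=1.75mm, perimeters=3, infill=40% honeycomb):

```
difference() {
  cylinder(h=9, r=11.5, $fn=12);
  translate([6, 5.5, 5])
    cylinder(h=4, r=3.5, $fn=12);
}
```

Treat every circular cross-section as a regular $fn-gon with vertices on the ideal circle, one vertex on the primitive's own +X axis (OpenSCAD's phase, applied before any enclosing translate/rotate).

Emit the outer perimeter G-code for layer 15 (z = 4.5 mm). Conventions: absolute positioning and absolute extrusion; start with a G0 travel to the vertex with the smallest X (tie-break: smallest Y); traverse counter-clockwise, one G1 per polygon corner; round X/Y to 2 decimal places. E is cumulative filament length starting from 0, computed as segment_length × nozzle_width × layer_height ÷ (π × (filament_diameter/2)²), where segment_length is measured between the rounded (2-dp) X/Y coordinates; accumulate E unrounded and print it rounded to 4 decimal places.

At z = 4.5 mm: the r=11.5 cylinder contributes a regular 12-gon of circumradius 11.5; the cylinder at (6, 5.5) is not intersected at this z (z outside [5, 9]); After the difference (first − rest): none of the subtracted shapes is present at this height, so the r=11.5 cylinder is unchanged — 1 connected region. The outline is a single polygon with 12 vertices. Extrusion per mm of travel: 0.8 × 0.3 / (π × 0.875²) = 0.099780. Accumulating E over each segment gives final E = 7.1280.

G0 X-11.50 Y0.00 Z4.50
G1 X-9.96 Y-5.75 E0.5940
G1 X-5.75 Y-9.96 E1.1880
G1 X0.00 Y-11.50 E1.7820
G1 X5.75 Y-9.96 E2.3760
G1 X9.96 Y-5.75 E2.9700
G1 X11.50 Y0.00 E3.5640
G1 X9.96 Y5.75 E4.1579
G1 X5.75 Y9.96 E4.7520
G1 X0.00 Y11.50 E5.3460
G1 X-5.75 Y9.96 E5.9399
G1 X-9.96 Y5.75 E6.5340
G1 X-11.50 Y0.00 E7.1280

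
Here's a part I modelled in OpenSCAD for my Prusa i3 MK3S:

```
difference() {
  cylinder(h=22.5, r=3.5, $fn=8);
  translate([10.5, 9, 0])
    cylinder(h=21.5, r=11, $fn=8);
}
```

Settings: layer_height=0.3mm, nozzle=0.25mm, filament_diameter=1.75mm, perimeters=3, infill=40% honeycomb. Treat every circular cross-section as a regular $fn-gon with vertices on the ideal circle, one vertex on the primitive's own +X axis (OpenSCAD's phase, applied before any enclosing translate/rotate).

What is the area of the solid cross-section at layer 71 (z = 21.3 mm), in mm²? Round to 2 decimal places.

34.27 mm²

At z = 21.3 mm: the r=3.5 cylinder gives a regular 8-gon of circumradius 3.5 (constant along its height) (area = (8/2)·3.500²·sin(360°/8) = 34.65 mm²); the r=11 cylinder at (10.5, 9) gives a regular 8-gon of circumradius 11 (constant along its height) (area = (8/2)·11.000²·sin(360°/8) = 342.24 mm²); Taking the first minus the rest: starting from the r=3.5 cylinder (34.65 mm²), the r=11 cylinder at (10.5, 9) partially overlaps it — only the 0.38 mm² overlap (of its 342.24 mm²) is removed, clipping the outline — area = 34.27 mm². Overall, the cross-section is a single solid region. Net area = 34.27 mm².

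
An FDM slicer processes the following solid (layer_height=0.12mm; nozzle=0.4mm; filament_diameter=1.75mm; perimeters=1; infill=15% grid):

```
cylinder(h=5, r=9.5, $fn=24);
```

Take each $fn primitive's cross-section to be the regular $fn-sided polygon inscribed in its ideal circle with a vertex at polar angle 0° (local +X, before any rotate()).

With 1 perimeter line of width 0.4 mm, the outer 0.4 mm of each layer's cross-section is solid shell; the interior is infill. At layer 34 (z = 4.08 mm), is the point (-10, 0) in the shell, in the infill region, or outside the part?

outside

At z = 4.08 mm: the cylinder: section is a regular 24-gon, circumradius r=9.5. Overall, the cross-section is a single solid region. The nearest boundary edge runs (-9.18, 2.46)→(-9.50, 0.00); distance from the point to it = 0.50 mm. The point is not inside any of the regions above, so it lies outside the cross-section (0.50 mm from the nearest boundary).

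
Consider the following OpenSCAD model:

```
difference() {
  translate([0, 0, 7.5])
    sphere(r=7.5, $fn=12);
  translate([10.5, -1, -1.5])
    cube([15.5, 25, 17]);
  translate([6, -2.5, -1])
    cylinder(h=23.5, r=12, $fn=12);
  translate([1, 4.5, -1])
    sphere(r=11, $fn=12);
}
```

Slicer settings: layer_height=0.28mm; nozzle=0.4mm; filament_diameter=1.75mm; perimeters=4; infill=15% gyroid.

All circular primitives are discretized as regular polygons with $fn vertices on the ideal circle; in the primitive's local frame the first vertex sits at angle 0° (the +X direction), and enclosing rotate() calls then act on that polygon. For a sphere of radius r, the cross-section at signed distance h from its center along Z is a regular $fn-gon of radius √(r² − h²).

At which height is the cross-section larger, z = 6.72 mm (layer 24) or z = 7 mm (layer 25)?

Layer 24 (z = 6.72): the sphere: section is a regular 12-gon, circumradius = √(r²−h²) = √(7.5²−0.78²) = 7.459 (area = (12/2)·7.459²·sin(360°/12) = 166.92 mm²); the cube at (10.5, -1) (footprint 15.5×25) is included at this height (area 387.50 mm²); the r=12 cylinder at (6, -2.5) contributes a regular 12-gon of circumradius 12 (area = (12/2)·12.000²·sin(360°/12) = 432.00 mm²); the r=11 sphere at (1, 4.5) contributes a regular 12-gon of circumradius √(11²−7.72²) = 7.836 (area = (12/2)·7.836²·sin(360°/12) = 184.20 mm²); After the difference (first − rest): starting from the r=7.5 sphere (166.92 mm²), the 15.5×25 cube at (10.5, -1) misses the remaining region (no effect); the r=12 cylinder at (6, -2.5) partially overlaps it — only the 146.68 mm² overlap (of its 432.00 mm²) is removed, clipping the outline; the r=11 sphere at (1, 4.5) partially overlaps it — only the 11.96 mm² overlap (of its 184.20 mm²) is removed, clipping the outline — area = 8.28 mm². So its area = 8.28 mm². Layer 25 (z = 7): the r=7.5 sphere slices to a regular 12-gon of circumradius 7.483 (√(r²−h²) with h=0.5 from center) (area = (12/2)·7.483²·sin(360°/12) = 168.00 mm²); the cube at (10.5, -1) is present — its section is the full 15.5×25 rectangle (area 387.50 mm²); the cylinder at (6, -2.5): section is a regular 12-gon, circumradius r=12 (area = (12/2)·12.000²·sin(360°/12) = 432.00 mm²); the sphere at (1, 4.5): section is a regular 12-gon, circumradius = √(r²−h²) = √(11²−8²) = 7.550 (area = (12/2)·7.550²·sin(360°/12) = 171.00 mm²); Subtracting the remaining from the first: starting from the r=7.5 sphere (168.00 mm²), the 15.5×25 cube at (10.5, -1) misses the remaining region (no effect); the r=12 cylinder at (6, -2.5) partially overlaps it — only the 147.38 mm² overlap (of its 432.00 mm²) is removed, clipping the outline; the r=11 sphere at (1, 4.5) partially overlaps it — only the 11.11 mm² overlap (of its 171.00 mm²) is removed, clipping the outline — area = 9.52 mm². So its area = 9.52 mm². Layer 25 is larger (9.52 vs 8.28 mm²).

layer 25 (z = 7 mm)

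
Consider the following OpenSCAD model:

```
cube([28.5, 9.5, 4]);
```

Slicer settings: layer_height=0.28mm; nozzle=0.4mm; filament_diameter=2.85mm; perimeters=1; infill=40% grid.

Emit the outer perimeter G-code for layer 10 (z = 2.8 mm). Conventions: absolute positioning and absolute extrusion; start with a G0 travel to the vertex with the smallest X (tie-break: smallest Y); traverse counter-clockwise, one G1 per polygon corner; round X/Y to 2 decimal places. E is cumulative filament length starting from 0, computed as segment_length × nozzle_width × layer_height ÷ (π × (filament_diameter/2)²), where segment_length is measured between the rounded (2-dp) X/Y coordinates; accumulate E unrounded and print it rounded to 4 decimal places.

G0 X0.00 Y0.00 Z2.80
G1 X28.50 Y0.00 E0.5004
G1 X28.50 Y9.50 E0.6671
G1 X0.00 Y9.50 E1.1675
G1 X0.00 Y0.00 E1.3343

At z = 2.8 mm: the 28.5×9.5 cube contributes its full rectangle. The outline is a single polygon with 4 vertices. Extrusion per mm of travel: 0.4 × 0.28 / (π × 1.425²) = 0.017557. Accumulating E over each segment gives final E = 1.3343.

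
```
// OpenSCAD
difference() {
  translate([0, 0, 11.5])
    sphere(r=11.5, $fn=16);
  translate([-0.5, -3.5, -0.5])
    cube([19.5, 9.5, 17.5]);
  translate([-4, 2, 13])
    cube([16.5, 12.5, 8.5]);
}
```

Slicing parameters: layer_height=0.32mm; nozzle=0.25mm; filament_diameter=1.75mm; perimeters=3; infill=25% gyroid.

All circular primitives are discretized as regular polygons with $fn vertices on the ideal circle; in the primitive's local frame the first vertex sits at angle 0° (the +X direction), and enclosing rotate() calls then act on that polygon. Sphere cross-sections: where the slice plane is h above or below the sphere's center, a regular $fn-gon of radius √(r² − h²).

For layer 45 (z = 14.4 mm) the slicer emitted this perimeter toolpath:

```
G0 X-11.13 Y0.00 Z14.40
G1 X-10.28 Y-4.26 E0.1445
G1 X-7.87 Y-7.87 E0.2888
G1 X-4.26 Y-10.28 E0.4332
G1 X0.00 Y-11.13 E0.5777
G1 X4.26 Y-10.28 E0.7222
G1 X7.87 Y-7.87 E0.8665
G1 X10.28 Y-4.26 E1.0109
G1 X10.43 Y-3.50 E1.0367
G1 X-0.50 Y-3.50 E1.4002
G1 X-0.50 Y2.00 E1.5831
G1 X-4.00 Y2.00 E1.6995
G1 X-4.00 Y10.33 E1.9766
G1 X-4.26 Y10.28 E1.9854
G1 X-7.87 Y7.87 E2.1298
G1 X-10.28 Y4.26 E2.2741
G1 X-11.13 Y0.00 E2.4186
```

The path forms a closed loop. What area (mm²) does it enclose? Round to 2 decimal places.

Apply the shoelace formula to the sequence of (X, Y) vertices; enclosed area = 208.97 mm².

208.97 mm²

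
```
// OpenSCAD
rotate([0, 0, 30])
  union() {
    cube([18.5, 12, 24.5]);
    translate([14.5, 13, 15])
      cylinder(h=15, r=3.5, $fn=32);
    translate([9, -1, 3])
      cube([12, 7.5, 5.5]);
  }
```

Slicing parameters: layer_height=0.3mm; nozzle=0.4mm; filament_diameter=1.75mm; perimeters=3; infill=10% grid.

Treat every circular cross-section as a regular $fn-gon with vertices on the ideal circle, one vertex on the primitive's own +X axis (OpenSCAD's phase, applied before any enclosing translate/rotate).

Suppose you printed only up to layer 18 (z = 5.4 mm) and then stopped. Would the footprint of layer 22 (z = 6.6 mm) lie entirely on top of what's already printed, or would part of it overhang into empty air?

Compare the two slices. At z = 5.4: the cube is present — its section is the full 18.5×12 rectangle (area 222.00 mm²); the cylinder at (14.5, 13) is absent (z outside [15, 30]); the cube at (9, -1) (footprint 12×7.5) is included at this height (area 90.00 mm²); Taking the union: the regions partially overlap — summed areas 312.00 mm² minus the doubly-counted overlap 61.75 mm² gives 250.25 mm² — area = 250.25 mm²; (rotated 30° about Z; rotation is an isometry so areas/perimeters/island counts are preserved). At z = 6.6: the cube is present — its section is the full 18.5×12 rectangle (area 222.00 mm²); the cylinder at (14.5, 13) is not intersected at this z (z outside [15, 30]); the 12×7.5 cube at (9, -1) contributes its full rectangle (area 90.00 mm²); Combining (union): the regions partially overlap — summed areas 312.00 mm² minus the doubly-counted overlap 61.75 mm² gives 250.25 mm² — area = 250.25 mm²; (whole slice rotated 30° about Z — lengths, areas and connectivity unchanged). Checking containment: the cross-section at z = 6.6 is a subset of the cross-section at z = 5.4.

entirely on top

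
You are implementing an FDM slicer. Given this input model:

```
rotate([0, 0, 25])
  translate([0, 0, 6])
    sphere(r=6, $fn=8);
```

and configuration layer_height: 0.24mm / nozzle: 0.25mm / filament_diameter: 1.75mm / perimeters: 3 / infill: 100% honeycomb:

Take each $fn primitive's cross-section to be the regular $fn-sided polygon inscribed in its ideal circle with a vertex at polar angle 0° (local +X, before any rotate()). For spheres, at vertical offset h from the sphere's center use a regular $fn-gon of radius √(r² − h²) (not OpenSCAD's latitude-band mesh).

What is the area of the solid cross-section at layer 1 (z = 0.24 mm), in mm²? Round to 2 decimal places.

At z = 0.24 mm: the r=6 sphere slices to a regular 8-gon of circumradius 1.680 (√(r²−h²) with h=5.76 from center) (area = (8/2)·1.680²·sin(360°/8) = 7.98 mm²); (whole slice rotated 25° about Z — lengths, areas and connectivity unchanged). Overall, the cross-section is a single solid region. Net area = 7.98 mm².

7.98 mm²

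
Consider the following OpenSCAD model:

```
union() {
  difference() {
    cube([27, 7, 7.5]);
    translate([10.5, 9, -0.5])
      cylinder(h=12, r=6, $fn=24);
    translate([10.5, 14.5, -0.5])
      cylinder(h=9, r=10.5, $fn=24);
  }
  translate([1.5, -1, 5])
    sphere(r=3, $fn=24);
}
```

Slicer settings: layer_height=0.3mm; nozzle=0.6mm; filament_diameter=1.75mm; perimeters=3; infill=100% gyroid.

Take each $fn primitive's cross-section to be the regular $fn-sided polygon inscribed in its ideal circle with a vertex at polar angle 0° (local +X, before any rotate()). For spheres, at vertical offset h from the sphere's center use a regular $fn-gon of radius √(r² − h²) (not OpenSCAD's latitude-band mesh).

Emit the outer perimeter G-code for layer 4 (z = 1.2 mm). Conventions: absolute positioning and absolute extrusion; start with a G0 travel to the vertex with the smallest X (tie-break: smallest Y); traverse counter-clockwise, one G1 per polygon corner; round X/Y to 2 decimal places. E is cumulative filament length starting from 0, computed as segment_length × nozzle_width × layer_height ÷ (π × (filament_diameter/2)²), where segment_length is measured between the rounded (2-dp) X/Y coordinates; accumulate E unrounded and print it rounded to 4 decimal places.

At z = 1.2 mm: the cube is present — its section is the full 27×7 rectangle; the r=6 cylinder at (10.5, 9) gives a regular 24-gon of circumradius 6 (constant along its height); the r=10.5 cylinder at (10.5, 14.5) gives a regular 24-gon of circumradius 10.5 (constant along its height); Subtracting the remaining from the first: starting from the 27×7 cube, the r=6 cylinder at (10.5, 9) partially overlaps it — only the 32.49 mm² overlap (of its 111.81 mm²) is removed, clipping the outline; the r=10.5 cylinder at (10.5, 14.5) partially overlaps it — only the 3.49 mm² overlap (of its 342.42 mm²) is removed, clipping the outline — 1 connected region; the sphere at (1.5, -1) does not reach this height (|z−center|=3.800 > r=3); Taking the union: only the result so far is present, so the union is just that shape — 1 connected region. The outline is a single polygon with 17 vertices. Extrusion per mm of travel: 0.6 × 0.3 / (π × 0.875²) = 0.074835. Accumulating E over each segment gives final E = 5.2726.

G0 X0.00 Y0.00 Z1.20
G1 X27.00 Y0.00 E2.0206
G1 X27.00 Y7.00 E2.5444
G1 X17.83 Y7.00 E3.2306
G1 X15.75 Y5.41 E3.4266
G1 X15.00 Y5.10 E3.4873
G1 X14.74 Y4.76 E3.5193
G1 X13.50 Y3.80 E3.6367
G1 X12.05 Y3.20 E3.7541
G1 X10.50 Y3.00 E3.8711
G1 X8.95 Y3.20 E3.9880
G1 X7.50 Y3.80 E4.1055
G1 X6.26 Y4.76 E4.2228
G1 X6.00 Y5.10 E4.2549
G1 X5.25 Y5.41 E4.3156
G1 X3.17 Y7.00 E4.5115
G1 X0.00 Y7.00 E4.7487
G1 X0.00 Y0.00 E5.2726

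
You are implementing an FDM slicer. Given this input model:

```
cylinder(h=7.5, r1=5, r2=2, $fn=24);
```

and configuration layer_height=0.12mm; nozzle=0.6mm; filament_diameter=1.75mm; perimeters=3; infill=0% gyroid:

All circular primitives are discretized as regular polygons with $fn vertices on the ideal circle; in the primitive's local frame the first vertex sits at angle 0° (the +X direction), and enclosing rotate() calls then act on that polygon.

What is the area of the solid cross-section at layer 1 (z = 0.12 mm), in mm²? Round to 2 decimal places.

At z = 0.12 mm: the cone contributes a regular 24-gon of circumradius 4.952 (interpolated between r1=5 and r2=2 at t=0.016) (area = (24/2)·4.952²·sin(360°/24) = 76.16 mm²). Overall, the cross-section is a single solid region. Net area = 76.16 mm².

76.16 mm²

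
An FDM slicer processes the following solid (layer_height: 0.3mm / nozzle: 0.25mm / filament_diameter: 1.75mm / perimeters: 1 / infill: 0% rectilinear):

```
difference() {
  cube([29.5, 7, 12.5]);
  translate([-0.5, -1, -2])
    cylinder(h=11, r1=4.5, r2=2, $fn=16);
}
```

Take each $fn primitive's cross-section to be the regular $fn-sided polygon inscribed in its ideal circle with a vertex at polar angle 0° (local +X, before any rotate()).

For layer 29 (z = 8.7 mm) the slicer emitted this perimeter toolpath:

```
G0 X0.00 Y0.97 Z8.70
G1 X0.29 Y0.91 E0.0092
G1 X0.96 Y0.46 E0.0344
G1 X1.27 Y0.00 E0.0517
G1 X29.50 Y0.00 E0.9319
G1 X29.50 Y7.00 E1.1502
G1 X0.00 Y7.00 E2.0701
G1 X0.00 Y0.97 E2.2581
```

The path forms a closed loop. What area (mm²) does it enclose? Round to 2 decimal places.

205.70 mm²

Apply the shoelace formula to the sequence of (X, Y) vertices; enclosed area = 205.70 mm².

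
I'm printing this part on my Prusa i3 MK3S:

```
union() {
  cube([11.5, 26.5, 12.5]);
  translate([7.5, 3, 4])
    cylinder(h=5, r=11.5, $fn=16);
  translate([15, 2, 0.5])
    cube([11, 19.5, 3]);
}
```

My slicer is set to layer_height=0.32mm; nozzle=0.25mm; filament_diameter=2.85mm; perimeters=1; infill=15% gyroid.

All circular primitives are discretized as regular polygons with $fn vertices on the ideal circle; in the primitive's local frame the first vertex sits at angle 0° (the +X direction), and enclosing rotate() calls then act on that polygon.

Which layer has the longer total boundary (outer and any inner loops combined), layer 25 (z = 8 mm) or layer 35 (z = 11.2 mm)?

Layer 25 (z = 8): the cube is present — its section is the full 11.5×26.5 rectangle (perimeter 76.00 mm); the r=11.5 cylinder at (7.5, 3) gives a regular 16-gon of circumradius 11.5 (constant along its height) (perimeter = 2·16·11.500·sin(180°/16) = 71.79 mm); the cube at (15, 2) is absent (z outside [0.5, 3.5]); Merging all regions: the regions partially overlap (shared area 157.31 mm²), so the edge portions inside another operand are dropped and the merged outline is re-measured after clipping — boundary = 98.74 mm. So its perimeter = 98.74 mm. Layer 35 (z = 11.2): the 11.5×26.5 cube contributes its full rectangle (perimeter 76.00 mm); the cylinder at (7.5, 3) is not intersected at this z (z outside [4, 9]); the cube at (15, 2) is not intersected at this z (z outside [0.5, 3.5]); Combining (union): only the 11.5×26.5 cube is present, so the union is just that shape — boundary = 76.00 mm. So its perimeter = 76.00 mm. Layer 25 is larger (98.74 vs 76.00 mm).

layer 25 (z = 8 mm)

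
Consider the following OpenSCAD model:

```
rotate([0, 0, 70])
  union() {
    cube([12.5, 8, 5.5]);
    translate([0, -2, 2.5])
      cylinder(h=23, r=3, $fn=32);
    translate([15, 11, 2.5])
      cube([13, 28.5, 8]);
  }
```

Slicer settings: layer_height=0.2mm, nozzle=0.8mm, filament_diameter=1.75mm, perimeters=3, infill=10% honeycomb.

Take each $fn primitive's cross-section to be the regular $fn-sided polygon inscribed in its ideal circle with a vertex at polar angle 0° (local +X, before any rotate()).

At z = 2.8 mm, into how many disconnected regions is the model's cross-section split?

At z = 2.8 mm: the cube (footprint 12.5×8) is included at this height; the r=3 cylinder at (0, -2) gives a regular 32-gon of circumradius 3 (constant along its height); the cube at (15, 11) (footprint 13×28.5) is included at this height; Combining (union): the regions partially overlap (shared area 1.53 mm²), so overlapping operands fuse into one piece — 2 connected regions; (whole slice rotated 70° about Z — lengths, areas and connectivity unchanged). The result has 2 disconnected regions.

2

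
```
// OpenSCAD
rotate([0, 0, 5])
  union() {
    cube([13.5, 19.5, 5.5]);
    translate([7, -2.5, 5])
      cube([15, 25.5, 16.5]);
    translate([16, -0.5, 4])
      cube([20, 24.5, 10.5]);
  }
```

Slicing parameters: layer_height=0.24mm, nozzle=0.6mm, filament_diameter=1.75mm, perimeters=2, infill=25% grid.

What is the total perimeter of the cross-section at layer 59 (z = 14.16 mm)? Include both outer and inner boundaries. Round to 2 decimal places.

111.00 mm

At z = 14.16 mm: the cube is not intersected at this z (z outside [0, 5.5]); the 15×25.5 cube at (7, -2.5) contributes its full rectangle (perimeter 81.00 mm); the 20×24.5 cube at (16, -0.5) contributes its full rectangle (perimeter 89.00 mm); Taking the union: the regions partially overlap (shared area 141.00 mm²), so the edge portions inside another operand are dropped and the merged outline is re-measured after clipping — boundary = 111.00 mm; (rotated 5° about Z; rotation is an isometry so areas/perimeters/island counts are preserved). Overall, the cross-section is a single solid region. Total boundary length (outer) = 111.00 mm.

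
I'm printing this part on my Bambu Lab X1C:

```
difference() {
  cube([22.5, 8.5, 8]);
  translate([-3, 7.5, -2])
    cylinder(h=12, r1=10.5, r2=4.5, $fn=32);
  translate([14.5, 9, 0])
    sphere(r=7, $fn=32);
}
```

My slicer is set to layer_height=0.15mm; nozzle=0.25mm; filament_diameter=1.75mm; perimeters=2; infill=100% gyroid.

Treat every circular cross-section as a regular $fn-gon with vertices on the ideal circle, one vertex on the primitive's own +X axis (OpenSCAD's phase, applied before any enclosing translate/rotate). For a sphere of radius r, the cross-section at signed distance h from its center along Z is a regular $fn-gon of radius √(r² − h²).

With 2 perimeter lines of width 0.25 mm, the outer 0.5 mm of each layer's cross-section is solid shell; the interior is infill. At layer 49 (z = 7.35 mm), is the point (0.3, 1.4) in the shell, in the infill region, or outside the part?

At z = 7.35 mm: the cube is present — its section is the full 22.5×8.5 rectangle; the cone at (-3, 7.5): at t=0.779 of its height the radius interpolates to r₁+(r₂−r₁)t = 5.825, giving a regular 32-gon of that circumradius; the sphere at (14.5, 9) is absent (|z−center|=7.350 > r=7); Subtracting the remaining from the first: starting from the 22.5×8.5 cube, the cone at (-3, 7.5) partially overlaps it — only the 12.65 mm² overlap (of its 105.91 mm²) is removed, clipping the outline — 1 connected region. Overall, the cross-section is a single solid region. The nearest boundary edge runs (0.00, 0.00)→(0.00, 2.53); distance from the point to it = 0.30 mm. The point is inside the cross-section, 0.30 mm from the nearest boundary — within the 0.5 mm shell band (2 × 0.25).

shell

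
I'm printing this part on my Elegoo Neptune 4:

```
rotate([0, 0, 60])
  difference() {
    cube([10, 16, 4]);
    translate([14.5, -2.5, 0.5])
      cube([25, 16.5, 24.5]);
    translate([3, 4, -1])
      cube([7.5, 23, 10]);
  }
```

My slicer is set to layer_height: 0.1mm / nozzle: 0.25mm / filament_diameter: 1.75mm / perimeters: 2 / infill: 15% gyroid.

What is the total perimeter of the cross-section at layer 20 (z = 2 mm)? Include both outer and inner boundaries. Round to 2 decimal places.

52.00 mm

At z = 2 mm: the 10×16 cube contributes its full rectangle (perimeter 52.00 mm); the 25×16.5 cube at (14.5, -2.5) contributes its full rectangle (perimeter 83.00 mm); the cube at (3, 4) (footprint 7.5×23) is included at this height (perimeter 61.00 mm); Taking the first minus the rest: starting from the 10×16 cube, the 25×16.5 cube at (14.5, -2.5) misses the remaining region (no effect); the 7.5×23 cube at (3, 4) partially overlaps it — only the 84.00 mm² overlap (of its 172.50 mm²) is removed, clipping the outline — boundary = 52.00 mm; (whole slice rotated 60° about Z — lengths, areas and connectivity unchanged). Overall, the cross-section is a single solid region. Total boundary length (outer) = 52.00 mm.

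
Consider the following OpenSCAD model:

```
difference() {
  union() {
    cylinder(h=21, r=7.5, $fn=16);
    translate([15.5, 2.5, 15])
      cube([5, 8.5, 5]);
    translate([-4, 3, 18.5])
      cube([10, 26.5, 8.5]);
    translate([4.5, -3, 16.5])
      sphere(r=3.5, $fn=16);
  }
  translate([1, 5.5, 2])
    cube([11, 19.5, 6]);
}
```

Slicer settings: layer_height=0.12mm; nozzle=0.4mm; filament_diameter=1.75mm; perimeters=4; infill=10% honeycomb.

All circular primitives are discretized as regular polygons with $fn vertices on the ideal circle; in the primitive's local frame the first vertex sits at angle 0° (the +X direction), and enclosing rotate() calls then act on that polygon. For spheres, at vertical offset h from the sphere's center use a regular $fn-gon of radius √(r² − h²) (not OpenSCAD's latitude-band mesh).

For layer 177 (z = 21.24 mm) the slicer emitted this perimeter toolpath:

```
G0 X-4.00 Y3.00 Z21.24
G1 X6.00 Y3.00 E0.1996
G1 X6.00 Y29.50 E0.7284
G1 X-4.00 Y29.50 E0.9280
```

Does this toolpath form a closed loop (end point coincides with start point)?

no

Start point (G0): (-4.00, 3.00). End point (last G1): the path does not return to the start — open.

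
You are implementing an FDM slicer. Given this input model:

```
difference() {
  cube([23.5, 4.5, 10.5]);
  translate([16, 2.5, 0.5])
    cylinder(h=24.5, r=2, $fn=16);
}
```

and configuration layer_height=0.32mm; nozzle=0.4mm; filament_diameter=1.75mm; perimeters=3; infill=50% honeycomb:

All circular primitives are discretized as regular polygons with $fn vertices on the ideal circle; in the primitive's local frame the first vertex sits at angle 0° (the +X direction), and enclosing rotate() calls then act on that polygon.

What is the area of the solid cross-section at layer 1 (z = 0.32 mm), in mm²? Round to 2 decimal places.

105.75 mm²

At z = 0.32 mm: the cube (footprint 23.5×4.5) is included at this height (area 105.75 mm²); the cylinder at (16, 2.5) is absent (z outside [0.5, 25]); Subtracting the remaining from the first: none of the subtracted shapes is present at this height, so the 23.5×4.5 cube is unchanged — area = 105.75 mm². Overall, the cross-section is a single solid region. Net area = 105.75 mm².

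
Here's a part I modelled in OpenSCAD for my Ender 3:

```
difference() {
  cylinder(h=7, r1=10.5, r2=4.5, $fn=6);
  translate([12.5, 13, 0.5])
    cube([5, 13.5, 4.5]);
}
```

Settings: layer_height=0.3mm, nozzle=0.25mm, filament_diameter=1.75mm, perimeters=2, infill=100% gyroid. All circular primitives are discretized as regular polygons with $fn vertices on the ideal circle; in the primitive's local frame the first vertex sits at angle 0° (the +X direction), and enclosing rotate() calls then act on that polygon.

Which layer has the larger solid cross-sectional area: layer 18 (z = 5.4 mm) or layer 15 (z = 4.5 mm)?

Layer 18 (z = 5.4): the cone contributes a regular 6-gon of circumradius 5.871 (interpolated between r1=10.5 and r2=4.5 at t=0.771) (area = (6/2)·5.871²·sin(360°/6) = 89.57 mm²); the cube at (12.5, 13) is not intersected at this z (z outside [0.5, 5]); Subtracting the remaining from the first: none of the subtracted shapes is present at this height, so the cone is unchanged — area = 89.57 mm². So its area = 89.57 mm². Layer 15 (z = 4.5): the cone (r1=10.5→r2=4.5) has section circumradius 6.643 here — a regular 6-gon (area = (6/2)·6.643²·sin(360°/6) = 114.65 mm²); the 5×13.5 cube at (12.5, 13) contributes its full rectangle (area 67.50 mm²); After the difference (first − rest): starting from the cone (114.65 mm²), the 5×13.5 cube at (12.5, 13) misses the remaining region (no effect) — area = 114.65 mm². So its area = 114.65 mm². Layer 15 is larger (114.65 vs 89.57 mm²).

layer 15 (z = 4.5 mm)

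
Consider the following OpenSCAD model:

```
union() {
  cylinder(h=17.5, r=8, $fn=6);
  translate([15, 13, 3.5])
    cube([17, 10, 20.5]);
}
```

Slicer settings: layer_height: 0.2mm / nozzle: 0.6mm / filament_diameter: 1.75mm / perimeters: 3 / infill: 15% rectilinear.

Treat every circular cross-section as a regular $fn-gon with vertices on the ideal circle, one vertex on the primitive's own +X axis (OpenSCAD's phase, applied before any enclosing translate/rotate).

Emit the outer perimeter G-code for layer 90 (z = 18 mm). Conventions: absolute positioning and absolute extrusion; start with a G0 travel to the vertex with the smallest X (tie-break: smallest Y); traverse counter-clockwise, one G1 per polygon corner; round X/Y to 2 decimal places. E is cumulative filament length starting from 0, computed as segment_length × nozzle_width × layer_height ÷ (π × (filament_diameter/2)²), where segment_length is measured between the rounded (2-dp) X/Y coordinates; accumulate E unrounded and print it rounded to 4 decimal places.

G0 X15.00 Y13.00 Z18.00
G1 X32.00 Y13.00 E0.8481
G1 X32.00 Y23.00 E1.3470
G1 X15.00 Y23.00 E2.1952
G1 X15.00 Y13.00 E2.6941

At z = 18 mm: the cylinder is not intersected at this z (z outside [0, 17.5]); the cube at (15, 13) (footprint 17×10) is included at this height; Combining (union): only the 17×10 cube at (15, 13) is present, so the union is just that shape — 1 connected region. The outline is a single polygon with 4 vertices. Extrusion per mm of travel: 0.6 × 0.2 / (π × 0.875²) = 0.049890. Accumulating E over each segment gives final E = 2.6941.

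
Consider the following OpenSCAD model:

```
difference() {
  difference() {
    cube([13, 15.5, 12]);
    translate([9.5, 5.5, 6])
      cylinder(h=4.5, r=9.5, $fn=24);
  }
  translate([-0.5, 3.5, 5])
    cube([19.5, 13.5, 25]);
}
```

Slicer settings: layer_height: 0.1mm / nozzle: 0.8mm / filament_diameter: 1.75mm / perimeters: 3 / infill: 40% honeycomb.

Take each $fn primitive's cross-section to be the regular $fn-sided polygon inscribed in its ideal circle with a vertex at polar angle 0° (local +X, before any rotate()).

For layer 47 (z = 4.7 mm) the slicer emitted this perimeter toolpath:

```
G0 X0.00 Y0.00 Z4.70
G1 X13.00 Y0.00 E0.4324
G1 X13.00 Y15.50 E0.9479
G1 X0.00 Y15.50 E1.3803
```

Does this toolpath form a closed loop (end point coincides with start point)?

no

Start point (G0): (0.00, 0.00). End point (last G1): the path does not return to the start — open.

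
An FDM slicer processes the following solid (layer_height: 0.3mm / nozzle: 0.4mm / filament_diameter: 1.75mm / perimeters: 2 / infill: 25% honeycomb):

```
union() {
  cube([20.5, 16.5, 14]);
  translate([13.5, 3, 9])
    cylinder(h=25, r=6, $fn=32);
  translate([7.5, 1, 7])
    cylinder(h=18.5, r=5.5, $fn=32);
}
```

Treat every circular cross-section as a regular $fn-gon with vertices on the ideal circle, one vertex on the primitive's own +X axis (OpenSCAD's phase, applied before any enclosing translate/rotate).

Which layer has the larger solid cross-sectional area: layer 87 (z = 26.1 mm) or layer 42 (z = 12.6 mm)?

layer 42 (z = 12.6 mm)

Layer 87 (z = 26.1): the cube does not reach this height (z outside [0, 14]); the r=6 cylinder at (13.5, 3) gives a regular 32-gon of circumradius 6 (constant along its height) (area = (32/2)·6.000²·sin(360°/32) = 112.37 mm²); the cylinder at (7.5, 1) does not reach this height (z outside [7, 25.5]); Combining (union): only the r=6 cylinder at (13.5, 3) is present, so the union is just that shape — area = 112.37 mm². So its area = 112.37 mm². Layer 42 (z = 12.6): the cube (footprint 20.5×16.5) is included at this height (area 338.25 mm²); the r=6 cylinder at (13.5, 3) gives a regular 32-gon of circumradius 6 (constant along its height) (area = (32/2)·6.000²·sin(360°/32) = 112.37 mm²); the r=5.5 cylinder at (7.5, 1) contributes a regular 32-gon of circumradius 5.5 (area = (32/2)·5.500²·sin(360°/32) = 94.42 mm²); Taking the union: the regions partially overlap — summed areas 545.05 mm² minus the doubly-counted overlap 156.18 mm² gives 388.87 mm² — area = 388.87 mm². So its area = 388.87 mm². Layer 42 is larger (388.87 vs 112.37 mm²).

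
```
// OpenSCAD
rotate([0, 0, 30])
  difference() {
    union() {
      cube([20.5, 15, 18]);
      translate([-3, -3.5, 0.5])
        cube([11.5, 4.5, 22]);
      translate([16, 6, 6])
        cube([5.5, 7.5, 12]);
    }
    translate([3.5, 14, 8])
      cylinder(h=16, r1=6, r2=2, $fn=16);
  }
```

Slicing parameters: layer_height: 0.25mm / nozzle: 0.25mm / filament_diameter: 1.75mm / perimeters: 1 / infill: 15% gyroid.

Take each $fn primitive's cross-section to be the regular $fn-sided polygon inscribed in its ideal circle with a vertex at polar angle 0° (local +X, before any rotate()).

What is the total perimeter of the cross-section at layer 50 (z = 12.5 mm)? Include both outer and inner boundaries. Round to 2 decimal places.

85.98 mm

At z = 12.5 mm: the cube is present — its section is the full 20.5×15 rectangle (perimeter 71.00 mm); the cube at (-3, -3.5) is present — its section is the full 11.5×4.5 rectangle (perimeter 32.00 mm); the cube at (16, 6) (footprint 5.5×7.5) is included at this height (perimeter 26.00 mm); Taking the union: the regions partially overlap (shared area 42.25 mm²), so the edge portions inside another operand are dropped and the merged outline is re-measured after clipping — boundary = 86.00 mm; the cone at (3.5, 14) (r1=6→r2=2) has section circumradius 4.875 here — a regular 16-gon (perimeter = 2·16·4.875·sin(180°/16) = 30.43 mm); Taking the first minus the rest: starting from that combined region, the cone at (3.5, 14) partially overlaps it — only the 41.68 mm² overlap (of its 72.76 mm²) is removed, clipping the outline — boundary = 85.98 mm; (whole slice rotated 30° about Z — lengths, areas and connectivity unchanged). Overall, the cross-section is a single solid region. Total boundary length (outer) = 85.98 mm.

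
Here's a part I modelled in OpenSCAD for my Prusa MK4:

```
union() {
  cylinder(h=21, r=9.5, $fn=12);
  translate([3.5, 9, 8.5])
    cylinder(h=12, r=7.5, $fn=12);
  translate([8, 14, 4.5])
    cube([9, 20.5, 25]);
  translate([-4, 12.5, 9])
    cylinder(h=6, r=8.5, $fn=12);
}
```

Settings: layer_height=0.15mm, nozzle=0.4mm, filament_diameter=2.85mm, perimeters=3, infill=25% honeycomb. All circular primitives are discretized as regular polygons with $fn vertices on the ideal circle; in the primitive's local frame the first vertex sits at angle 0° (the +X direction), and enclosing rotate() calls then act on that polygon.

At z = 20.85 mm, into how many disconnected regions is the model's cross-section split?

At z = 20.85 mm: the r=9.5 cylinder contributes a regular 12-gon of circumradius 9.5; the cylinder at (3.5, 9) does not reach this height (z outside [8.5, 20.5]); the cube at (8, 14) (footprint 9×20.5) is included at this height; the cylinder at (-4, 12.5) is not intersected at this z (z outside [9, 15]); Combining (union): the 2 present regions are separate (no shared area or edge), so areas and boundary lengths simply add and each stays a separate island — 2 connected regions. The result has 2 disconnected regions.

2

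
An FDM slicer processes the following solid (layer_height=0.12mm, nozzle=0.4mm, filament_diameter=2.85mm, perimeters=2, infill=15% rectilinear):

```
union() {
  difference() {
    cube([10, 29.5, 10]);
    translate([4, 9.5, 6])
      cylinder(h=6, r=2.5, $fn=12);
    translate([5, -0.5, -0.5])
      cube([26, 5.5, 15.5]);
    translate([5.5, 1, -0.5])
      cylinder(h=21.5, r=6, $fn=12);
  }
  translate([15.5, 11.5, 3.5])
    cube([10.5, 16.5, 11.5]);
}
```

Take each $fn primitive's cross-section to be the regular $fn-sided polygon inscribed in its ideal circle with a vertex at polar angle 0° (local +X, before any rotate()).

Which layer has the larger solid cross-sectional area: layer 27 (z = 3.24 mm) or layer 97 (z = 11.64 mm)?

Layer 27 (z = 3.24): the 10×29.5 cube contributes its full rectangle (area 295.00 mm²); the cylinder at (4, 9.5) is not intersected at this z (z outside [6, 12]); the cube at (5, -0.5) is present — its section is the full 26×5.5 rectangle (area 143.00 mm²); the r=6 cylinder at (5.5, 1) contributes a regular 12-gon of circumradius 6 (area = (12/2)·6.000²·sin(360°/12) = 108.00 mm²); After the difference (first − rest): starting from the 10×29.5 cube (295.00 mm²), the 26×5.5 cube at (5, -0.5) partially overlaps it — only the 25.00 mm² overlap (of its 143.00 mm²) is removed, clipping the outline; the r=6 cylinder at (5.5, 1) partially overlaps it — only the 35.04 mm² overlap (of its 108.00 mm²) is removed, clipping the outline — area = 234.96 mm²; the cube at (15.5, 11.5) is absent (z outside [3.5, 15]); Combining (union): only that combined region is present, so the union is just that shape — area = 234.96 mm². So its area = 234.96 mm². Layer 97 (z = 11.64): the cube does not reach this height (z outside [0, 10]); the r=2.5 cylinder at (4, 9.5) gives a regular 12-gon of circumradius 2.5 (constant along its height) (area = (12/2)·2.500²·sin(360°/12) = 18.75 mm²); the 26×5.5 cube at (5, -0.5) contributes its full rectangle (area 143.00 mm²); the r=6 cylinder at (5.5, 1) gives a regular 12-gon of circumradius 6 (constant along its height) (area = (12/2)·6.000²·sin(360°/12) = 108.00 mm²); After the difference (first − rest): the first operand is absent here, so nothing remains; the cube at (15.5, 11.5) (footprint 10.5×16.5) is included at this height (area 173.25 mm²); Taking the union: only the 10.5×16.5 cube at (15.5, 11.5) is present, so the union is just that shape — area = 173.25 mm². So its area = 173.25 mm². Layer 27 is larger (234.96 vs 173.25 mm²).

layer 27 (z = 3.24 mm)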